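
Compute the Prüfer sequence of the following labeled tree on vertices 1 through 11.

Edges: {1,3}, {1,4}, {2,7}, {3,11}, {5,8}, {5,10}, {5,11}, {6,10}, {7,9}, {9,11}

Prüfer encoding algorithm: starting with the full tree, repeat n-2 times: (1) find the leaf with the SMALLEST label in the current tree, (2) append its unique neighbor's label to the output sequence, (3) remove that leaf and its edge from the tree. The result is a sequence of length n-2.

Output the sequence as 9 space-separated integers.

Step 1: leaves = {2,4,6,8}. Remove smallest leaf 2, emit neighbor 7.
Step 2: leaves = {4,6,7,8}. Remove smallest leaf 4, emit neighbor 1.
Step 3: leaves = {1,6,7,8}. Remove smallest leaf 1, emit neighbor 3.
Step 4: leaves = {3,6,7,8}. Remove smallest leaf 3, emit neighbor 11.
Step 5: leaves = {6,7,8}. Remove smallest leaf 6, emit neighbor 10.
Step 6: leaves = {7,8,10}. Remove smallest leaf 7, emit neighbor 9.
Step 7: leaves = {8,9,10}. Remove smallest leaf 8, emit neighbor 5.
Step 8: leaves = {9,10}. Remove smallest leaf 9, emit neighbor 11.
Step 9: leaves = {10,11}. Remove smallest leaf 10, emit neighbor 5.
Done: 2 vertices remain (5, 11). Sequence = [7 1 3 11 10 9 5 11 5]

Answer: 7 1 3 11 10 9 5 11 5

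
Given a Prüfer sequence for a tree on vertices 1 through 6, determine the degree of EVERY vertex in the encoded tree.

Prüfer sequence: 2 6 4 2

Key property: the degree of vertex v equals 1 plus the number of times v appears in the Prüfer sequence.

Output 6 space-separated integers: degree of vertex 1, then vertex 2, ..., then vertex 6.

p_1 = 2: count[2] becomes 1
p_2 = 6: count[6] becomes 1
p_3 = 4: count[4] becomes 1
p_4 = 2: count[2] becomes 2
Degrees (1 + count): deg[1]=1+0=1, deg[2]=1+2=3, deg[3]=1+0=1, deg[4]=1+1=2, deg[5]=1+0=1, deg[6]=1+1=2

Answer: 1 3 1 2 1 2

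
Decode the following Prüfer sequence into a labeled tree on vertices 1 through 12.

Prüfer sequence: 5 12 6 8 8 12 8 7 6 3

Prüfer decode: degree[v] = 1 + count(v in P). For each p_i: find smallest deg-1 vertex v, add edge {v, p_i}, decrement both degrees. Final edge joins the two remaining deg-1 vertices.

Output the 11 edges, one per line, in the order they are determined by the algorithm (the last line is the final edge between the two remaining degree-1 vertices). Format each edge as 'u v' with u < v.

Answer: 1 5
2 12
4 6
5 8
8 9
10 12
8 11
7 8
6 7
3 6
3 12

Derivation:
Initial degrees: {1:1, 2:1, 3:2, 4:1, 5:2, 6:3, 7:2, 8:4, 9:1, 10:1, 11:1, 12:3}
Step 1: smallest deg-1 vertex = 1, p_1 = 5. Add edge {1,5}. Now deg[1]=0, deg[5]=1.
Step 2: smallest deg-1 vertex = 2, p_2 = 12. Add edge {2,12}. Now deg[2]=0, deg[12]=2.
Step 3: smallest deg-1 vertex = 4, p_3 = 6. Add edge {4,6}. Now deg[4]=0, deg[6]=2.
Step 4: smallest deg-1 vertex = 5, p_4 = 8. Add edge {5,8}. Now deg[5]=0, deg[8]=3.
Step 5: smallest deg-1 vertex = 9, p_5 = 8. Add edge {8,9}. Now deg[9]=0, deg[8]=2.
Step 6: smallest deg-1 vertex = 10, p_6 = 12. Add edge {10,12}. Now deg[10]=0, deg[12]=1.
Step 7: smallest deg-1 vertex = 11, p_7 = 8. Add edge {8,11}. Now deg[11]=0, deg[8]=1.
Step 8: smallest deg-1 vertex = 8, p_8 = 7. Add edge {7,8}. Now deg[8]=0, deg[7]=1.
Step 9: smallest deg-1 vertex = 7, p_9 = 6. Add edge {6,7}. Now deg[7]=0, deg[6]=1.
Step 10: smallest deg-1 vertex = 6, p_10 = 3. Add edge {3,6}. Now deg[6]=0, deg[3]=1.
Final: two remaining deg-1 vertices are 3, 12. Add edge {3,12}.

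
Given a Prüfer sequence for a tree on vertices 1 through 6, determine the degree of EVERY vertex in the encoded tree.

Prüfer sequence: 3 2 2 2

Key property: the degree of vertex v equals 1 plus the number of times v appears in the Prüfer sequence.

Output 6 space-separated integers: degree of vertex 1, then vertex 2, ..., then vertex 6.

Answer: 1 4 2 1 1 1

Derivation:
p_1 = 3: count[3] becomes 1
p_2 = 2: count[2] becomes 1
p_3 = 2: count[2] becomes 2
p_4 = 2: count[2] becomes 3
Degrees (1 + count): deg[1]=1+0=1, deg[2]=1+3=4, deg[3]=1+1=2, deg[4]=1+0=1, deg[5]=1+0=1, deg[6]=1+0=1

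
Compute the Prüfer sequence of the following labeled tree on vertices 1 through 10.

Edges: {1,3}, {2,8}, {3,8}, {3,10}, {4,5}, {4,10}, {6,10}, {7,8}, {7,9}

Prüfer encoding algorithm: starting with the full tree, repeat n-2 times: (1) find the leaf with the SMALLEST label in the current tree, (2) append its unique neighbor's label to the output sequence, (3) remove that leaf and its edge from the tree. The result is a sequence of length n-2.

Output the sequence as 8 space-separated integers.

Step 1: leaves = {1,2,5,6,9}. Remove smallest leaf 1, emit neighbor 3.
Step 2: leaves = {2,5,6,9}. Remove smallest leaf 2, emit neighbor 8.
Step 3: leaves = {5,6,9}. Remove smallest leaf 5, emit neighbor 4.
Step 4: leaves = {4,6,9}. Remove smallest leaf 4, emit neighbor 10.
Step 5: leaves = {6,9}. Remove smallest leaf 6, emit neighbor 10.
Step 6: leaves = {9,10}. Remove smallest leaf 9, emit neighbor 7.
Step 7: leaves = {7,10}. Remove smallest leaf 7, emit neighbor 8.
Step 8: leaves = {8,10}. Remove smallest leaf 8, emit neighbor 3.
Done: 2 vertices remain (3, 10). Sequence = [3 8 4 10 10 7 8 3]

Answer: 3 8 4 10 10 7 8 3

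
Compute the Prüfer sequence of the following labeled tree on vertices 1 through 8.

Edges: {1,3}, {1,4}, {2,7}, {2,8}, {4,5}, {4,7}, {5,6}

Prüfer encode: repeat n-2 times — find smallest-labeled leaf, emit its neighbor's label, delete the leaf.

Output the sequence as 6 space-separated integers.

Step 1: leaves = {3,6,8}. Remove smallest leaf 3, emit neighbor 1.
Step 2: leaves = {1,6,8}. Remove smallest leaf 1, emit neighbor 4.
Step 3: leaves = {6,8}. Remove smallest leaf 6, emit neighbor 5.
Step 4: leaves = {5,8}. Remove smallest leaf 5, emit neighbor 4.
Step 5: leaves = {4,8}. Remove smallest leaf 4, emit neighbor 7.
Step 6: leaves = {7,8}. Remove smallest leaf 7, emit neighbor 2.
Done: 2 vertices remain (2, 8). Sequence = [1 4 5 4 7 2]

Answer: 1 4 5 4 7 2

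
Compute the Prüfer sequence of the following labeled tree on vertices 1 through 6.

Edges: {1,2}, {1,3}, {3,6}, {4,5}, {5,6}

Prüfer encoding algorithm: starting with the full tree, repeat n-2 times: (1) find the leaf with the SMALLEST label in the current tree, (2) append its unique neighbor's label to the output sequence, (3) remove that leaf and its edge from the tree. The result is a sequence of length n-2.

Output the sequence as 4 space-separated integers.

Step 1: leaves = {2,4}. Remove smallest leaf 2, emit neighbor 1.
Step 2: leaves = {1,4}. Remove smallest leaf 1, emit neighbor 3.
Step 3: leaves = {3,4}. Remove smallest leaf 3, emit neighbor 6.
Step 4: leaves = {4,6}. Remove smallest leaf 4, emit neighbor 5.
Done: 2 vertices remain (5, 6). Sequence = [1 3 6 5]

Answer: 1 3 6 5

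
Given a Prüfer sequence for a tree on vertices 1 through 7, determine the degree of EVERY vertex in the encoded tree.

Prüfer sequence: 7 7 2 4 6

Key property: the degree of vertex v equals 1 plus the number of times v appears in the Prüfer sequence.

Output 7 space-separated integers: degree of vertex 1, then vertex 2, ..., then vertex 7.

p_1 = 7: count[7] becomes 1
p_2 = 7: count[7] becomes 2
p_3 = 2: count[2] becomes 1
p_4 = 4: count[4] becomes 1
p_5 = 6: count[6] becomes 1
Degrees (1 + count): deg[1]=1+0=1, deg[2]=1+1=2, deg[3]=1+0=1, deg[4]=1+1=2, deg[5]=1+0=1, deg[6]=1+1=2, deg[7]=1+2=3

Answer: 1 2 1 2 1 2 3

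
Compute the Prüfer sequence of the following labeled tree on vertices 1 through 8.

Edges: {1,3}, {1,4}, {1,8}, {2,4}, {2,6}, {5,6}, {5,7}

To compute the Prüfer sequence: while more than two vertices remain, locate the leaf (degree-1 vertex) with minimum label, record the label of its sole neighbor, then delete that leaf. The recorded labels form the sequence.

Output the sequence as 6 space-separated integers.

Step 1: leaves = {3,7,8}. Remove smallest leaf 3, emit neighbor 1.
Step 2: leaves = {7,8}. Remove smallest leaf 7, emit neighbor 5.
Step 3: leaves = {5,8}. Remove smallest leaf 5, emit neighbor 6.
Step 4: leaves = {6,8}. Remove smallest leaf 6, emit neighbor 2.
Step 5: leaves = {2,8}. Remove smallest leaf 2, emit neighbor 4.
Step 6: leaves = {4,8}. Remove smallest leaf 4, emit neighbor 1.
Done: 2 vertices remain (1, 8). Sequence = [1 5 6 2 4 1]

Answer: 1 5 6 2 4 1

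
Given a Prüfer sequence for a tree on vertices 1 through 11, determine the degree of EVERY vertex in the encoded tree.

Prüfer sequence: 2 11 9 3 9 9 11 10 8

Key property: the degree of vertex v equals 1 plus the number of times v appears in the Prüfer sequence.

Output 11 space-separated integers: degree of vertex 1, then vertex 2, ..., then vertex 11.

Answer: 1 2 2 1 1 1 1 2 4 2 3

Derivation:
p_1 = 2: count[2] becomes 1
p_2 = 11: count[11] becomes 1
p_3 = 9: count[9] becomes 1
p_4 = 3: count[3] becomes 1
p_5 = 9: count[9] becomes 2
p_6 = 9: count[9] becomes 3
p_7 = 11: count[11] becomes 2
p_8 = 10: count[10] becomes 1
p_9 = 8: count[8] becomes 1
Degrees (1 + count): deg[1]=1+0=1, deg[2]=1+1=2, deg[3]=1+1=2, deg[4]=1+0=1, deg[5]=1+0=1, deg[6]=1+0=1, deg[7]=1+0=1, deg[8]=1+1=2, deg[9]=1+3=4, deg[10]=1+1=2, deg[11]=1+2=3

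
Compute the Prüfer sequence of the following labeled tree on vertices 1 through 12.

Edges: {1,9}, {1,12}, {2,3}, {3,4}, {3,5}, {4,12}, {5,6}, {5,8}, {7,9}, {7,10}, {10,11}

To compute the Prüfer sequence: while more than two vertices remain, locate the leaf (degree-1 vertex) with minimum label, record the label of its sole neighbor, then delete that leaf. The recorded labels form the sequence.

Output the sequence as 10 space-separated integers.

Step 1: leaves = {2,6,8,11}. Remove smallest leaf 2, emit neighbor 3.
Step 2: leaves = {6,8,11}. Remove smallest leaf 6, emit neighbor 5.
Step 3: leaves = {8,11}. Remove smallest leaf 8, emit neighbor 5.
Step 4: leaves = {5,11}. Remove smallest leaf 5, emit neighbor 3.
Step 5: leaves = {3,11}. Remove smallest leaf 3, emit neighbor 4.
Step 6: leaves = {4,11}. Remove smallest leaf 4, emit neighbor 12.
Step 7: leaves = {11,12}. Remove smallest leaf 11, emit neighbor 10.
Step 8: leaves = {10,12}. Remove smallest leaf 10, emit neighbor 7.
Step 9: leaves = {7,12}. Remove smallest leaf 7, emit neighbor 9.
Step 10: leaves = {9,12}. Remove smallest leaf 9, emit neighbor 1.
Done: 2 vertices remain (1, 12). Sequence = [3 5 5 3 4 12 10 7 9 1]

Answer: 3 5 5 3 4 12 10 7 9 1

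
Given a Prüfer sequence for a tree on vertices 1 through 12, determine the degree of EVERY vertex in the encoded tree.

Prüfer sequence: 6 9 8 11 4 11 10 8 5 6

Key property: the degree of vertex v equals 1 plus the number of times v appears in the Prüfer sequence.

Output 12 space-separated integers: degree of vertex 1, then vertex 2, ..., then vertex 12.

Answer: 1 1 1 2 2 3 1 3 2 2 3 1

Derivation:
p_1 = 6: count[6] becomes 1
p_2 = 9: count[9] becomes 1
p_3 = 8: count[8] becomes 1
p_4 = 11: count[11] becomes 1
p_5 = 4: count[4] becomes 1
p_6 = 11: count[11] becomes 2
p_7 = 10: count[10] becomes 1
p_8 = 8: count[8] becomes 2
p_9 = 5: count[5] becomes 1
p_10 = 6: count[6] becomes 2
Degrees (1 + count): deg[1]=1+0=1, deg[2]=1+0=1, deg[3]=1+0=1, deg[4]=1+1=2, deg[5]=1+1=2, deg[6]=1+2=3, deg[7]=1+0=1, deg[8]=1+2=3, deg[9]=1+1=2, deg[10]=1+1=2, deg[11]=1+2=3, deg[12]=1+0=1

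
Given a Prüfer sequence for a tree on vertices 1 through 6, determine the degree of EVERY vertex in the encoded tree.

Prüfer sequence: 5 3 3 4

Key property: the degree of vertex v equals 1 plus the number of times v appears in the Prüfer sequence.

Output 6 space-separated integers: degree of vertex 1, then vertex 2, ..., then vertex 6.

Answer: 1 1 3 2 2 1

Derivation:
p_1 = 5: count[5] becomes 1
p_2 = 3: count[3] becomes 1
p_3 = 3: count[3] becomes 2
p_4 = 4: count[4] becomes 1
Degrees (1 + count): deg[1]=1+0=1, deg[2]=1+0=1, deg[3]=1+2=3, deg[4]=1+1=2, deg[5]=1+1=2, deg[6]=1+0=1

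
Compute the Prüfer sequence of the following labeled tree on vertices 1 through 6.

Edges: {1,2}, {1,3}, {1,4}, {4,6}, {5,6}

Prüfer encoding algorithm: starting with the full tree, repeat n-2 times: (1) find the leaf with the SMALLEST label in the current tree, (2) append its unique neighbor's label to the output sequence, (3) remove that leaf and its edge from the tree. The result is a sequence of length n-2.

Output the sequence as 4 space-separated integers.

Step 1: leaves = {2,3,5}. Remove smallest leaf 2, emit neighbor 1.
Step 2: leaves = {3,5}. Remove smallest leaf 3, emit neighbor 1.
Step 3: leaves = {1,5}. Remove smallest leaf 1, emit neighbor 4.
Step 4: leaves = {4,5}. Remove smallest leaf 4, emit neighbor 6.
Done: 2 vertices remain (5, 6). Sequence = [1 1 4 6]

Answer: 1 1 4 6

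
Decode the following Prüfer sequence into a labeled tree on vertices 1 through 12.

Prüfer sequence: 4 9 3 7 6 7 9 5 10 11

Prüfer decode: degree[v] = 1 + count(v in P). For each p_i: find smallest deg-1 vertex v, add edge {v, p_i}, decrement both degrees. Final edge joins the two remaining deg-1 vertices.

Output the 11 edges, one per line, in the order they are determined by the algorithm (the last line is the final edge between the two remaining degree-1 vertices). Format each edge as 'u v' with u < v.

Answer: 1 4
2 9
3 4
3 7
6 8
6 7
7 9
5 9
5 10
10 11
11 12

Derivation:
Initial degrees: {1:1, 2:1, 3:2, 4:2, 5:2, 6:2, 7:3, 8:1, 9:3, 10:2, 11:2, 12:1}
Step 1: smallest deg-1 vertex = 1, p_1 = 4. Add edge {1,4}. Now deg[1]=0, deg[4]=1.
Step 2: smallest deg-1 vertex = 2, p_2 = 9. Add edge {2,9}. Now deg[2]=0, deg[9]=2.
Step 3: smallest deg-1 vertex = 4, p_3 = 3. Add edge {3,4}. Now deg[4]=0, deg[3]=1.
Step 4: smallest deg-1 vertex = 3, p_4 = 7. Add edge {3,7}. Now deg[3]=0, deg[7]=2.
Step 5: smallest deg-1 vertex = 8, p_5 = 6. Add edge {6,8}. Now deg[8]=0, deg[6]=1.
Step 6: smallest deg-1 vertex = 6, p_6 = 7. Add edge {6,7}. Now deg[6]=0, deg[7]=1.
Step 7: smallest deg-1 vertex = 7, p_7 = 9. Add edge {7,9}. Now deg[7]=0, deg[9]=1.
Step 8: smallest deg-1 vertex = 9, p_8 = 5. Add edge {5,9}. Now deg[9]=0, deg[5]=1.
Step 9: smallest deg-1 vertex = 5, p_9 = 10. Add edge {5,10}. Now deg[5]=0, deg[10]=1.
Step 10: smallest deg-1 vertex = 10, p_10 = 11. Add edge {10,11}. Now deg[10]=0, deg[11]=1.
Final: two remaining deg-1 vertices are 11, 12. Add edge {11,12}.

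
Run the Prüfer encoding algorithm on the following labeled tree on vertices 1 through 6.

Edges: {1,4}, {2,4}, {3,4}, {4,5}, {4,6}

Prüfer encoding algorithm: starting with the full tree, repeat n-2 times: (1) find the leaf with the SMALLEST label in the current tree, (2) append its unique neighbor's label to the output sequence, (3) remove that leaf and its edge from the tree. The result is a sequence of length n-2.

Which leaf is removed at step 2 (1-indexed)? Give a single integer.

Answer: 2

Derivation:
Step 1: current leaves = {1,2,3,5,6}. Remove leaf 1 (neighbor: 4).
Step 2: current leaves = {2,3,5,6}. Remove leaf 2 (neighbor: 4).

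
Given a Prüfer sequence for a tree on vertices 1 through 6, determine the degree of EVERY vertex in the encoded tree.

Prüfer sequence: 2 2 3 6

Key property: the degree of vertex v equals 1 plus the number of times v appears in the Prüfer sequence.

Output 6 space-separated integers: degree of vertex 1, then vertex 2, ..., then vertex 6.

Answer: 1 3 2 1 1 2

Derivation:
p_1 = 2: count[2] becomes 1
p_2 = 2: count[2] becomes 2
p_3 = 3: count[3] becomes 1
p_4 = 6: count[6] becomes 1
Degrees (1 + count): deg[1]=1+0=1, deg[2]=1+2=3, deg[3]=1+1=2, deg[4]=1+0=1, deg[5]=1+0=1, deg[6]=1+1=2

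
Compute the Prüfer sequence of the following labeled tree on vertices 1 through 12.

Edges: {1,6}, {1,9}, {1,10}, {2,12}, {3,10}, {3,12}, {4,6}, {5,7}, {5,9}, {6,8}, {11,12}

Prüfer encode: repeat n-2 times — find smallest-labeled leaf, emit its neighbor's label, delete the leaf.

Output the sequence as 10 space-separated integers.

Step 1: leaves = {2,4,7,8,11}. Remove smallest leaf 2, emit neighbor 12.
Step 2: leaves = {4,7,8,11}. Remove smallest leaf 4, emit neighbor 6.
Step 3: leaves = {7,8,11}. Remove smallest leaf 7, emit neighbor 5.
Step 4: leaves = {5,8,11}. Remove smallest leaf 5, emit neighbor 9.
Step 5: leaves = {8,9,11}. Remove smallest leaf 8, emit neighbor 6.
Step 6: leaves = {6,9,11}. Remove smallest leaf 6, emit neighbor 1.
Step 7: leaves = {9,11}. Remove smallest leaf 9, emit neighbor 1.
Step 8: leaves = {1,11}. Remove smallest leaf 1, emit neighbor 10.
Step 9: leaves = {10,11}. Remove smallest leaf 10, emit neighbor 3.
Step 10: leaves = {3,11}. Remove smallest leaf 3, emit neighbor 12.
Done: 2 vertices remain (11, 12). Sequence = [12 6 5 9 6 1 1 10 3 12]

Answer: 12 6 5 9 6 1 1 10 3 12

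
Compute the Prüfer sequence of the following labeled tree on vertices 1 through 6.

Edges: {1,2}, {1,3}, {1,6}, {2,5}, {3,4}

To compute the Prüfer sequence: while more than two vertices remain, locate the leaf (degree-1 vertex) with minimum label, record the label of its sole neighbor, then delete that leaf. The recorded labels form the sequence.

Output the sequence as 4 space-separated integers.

Step 1: leaves = {4,5,6}. Remove smallest leaf 4, emit neighbor 3.
Step 2: leaves = {3,5,6}. Remove smallest leaf 3, emit neighbor 1.
Step 3: leaves = {5,6}. Remove smallest leaf 5, emit neighbor 2.
Step 4: leaves = {2,6}. Remove smallest leaf 2, emit neighbor 1.
Done: 2 vertices remain (1, 6). Sequence = [3 1 2 1]

Answer: 3 1 2 1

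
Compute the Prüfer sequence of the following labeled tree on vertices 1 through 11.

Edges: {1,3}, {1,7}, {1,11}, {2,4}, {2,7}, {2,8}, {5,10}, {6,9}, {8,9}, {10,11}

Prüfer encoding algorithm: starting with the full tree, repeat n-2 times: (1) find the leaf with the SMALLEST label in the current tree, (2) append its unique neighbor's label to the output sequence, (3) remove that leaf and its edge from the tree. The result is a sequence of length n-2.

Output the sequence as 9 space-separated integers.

Answer: 1 2 10 9 8 2 7 1 11

Derivation:
Step 1: leaves = {3,4,5,6}. Remove smallest leaf 3, emit neighbor 1.
Step 2: leaves = {4,5,6}. Remove smallest leaf 4, emit neighbor 2.
Step 3: leaves = {5,6}. Remove smallest leaf 5, emit neighbor 10.
Step 4: leaves = {6,10}. Remove smallest leaf 6, emit neighbor 9.
Step 5: leaves = {9,10}. Remove smallest leaf 9, emit neighbor 8.
Step 6: leaves = {8,10}. Remove smallest leaf 8, emit neighbor 2.
Step 7: leaves = {2,10}. Remove smallest leaf 2, emit neighbor 7.
Step 8: leaves = {7,10}. Remove smallest leaf 7, emit neighbor 1.
Step 9: leaves = {1,10}. Remove smallest leaf 1, emit neighbor 11.
Done: 2 vertices remain (10, 11). Sequence = [1 2 10 9 8 2 7 1 11]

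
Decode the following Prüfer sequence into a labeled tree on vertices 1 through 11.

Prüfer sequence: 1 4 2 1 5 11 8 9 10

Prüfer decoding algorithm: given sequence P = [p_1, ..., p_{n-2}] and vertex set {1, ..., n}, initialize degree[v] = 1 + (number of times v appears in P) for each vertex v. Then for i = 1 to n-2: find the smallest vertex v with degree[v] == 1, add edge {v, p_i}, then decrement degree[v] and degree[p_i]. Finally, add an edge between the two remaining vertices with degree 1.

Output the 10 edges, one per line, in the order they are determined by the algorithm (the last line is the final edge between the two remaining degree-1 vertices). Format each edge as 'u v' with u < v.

Initial degrees: {1:3, 2:2, 3:1, 4:2, 5:2, 6:1, 7:1, 8:2, 9:2, 10:2, 11:2}
Step 1: smallest deg-1 vertex = 3, p_1 = 1. Add edge {1,3}. Now deg[3]=0, deg[1]=2.
Step 2: smallest deg-1 vertex = 6, p_2 = 4. Add edge {4,6}. Now deg[6]=0, deg[4]=1.
Step 3: smallest deg-1 vertex = 4, p_3 = 2. Add edge {2,4}. Now deg[4]=0, deg[2]=1.
Step 4: smallest deg-1 vertex = 2, p_4 = 1. Add edge {1,2}. Now deg[2]=0, deg[1]=1.
Step 5: smallest deg-1 vertex = 1, p_5 = 5. Add edge {1,5}. Now deg[1]=0, deg[5]=1.
Step 6: smallest deg-1 vertex = 5, p_6 = 11. Add edge {5,11}. Now deg[5]=0, deg[11]=1.
Step 7: smallest deg-1 vertex = 7, p_7 = 8. Add edge {7,8}. Now deg[7]=0, deg[8]=1.
Step 8: smallest deg-1 vertex = 8, p_8 = 9. Add edge {8,9}. Now deg[8]=0, deg[9]=1.
Step 9: smallest deg-1 vertex = 9, p_9 = 10. Add edge {9,10}. Now deg[9]=0, deg[10]=1.
Final: two remaining deg-1 vertices are 10, 11. Add edge {10,11}.

Answer: 1 3
4 6
2 4
1 2
1 5
5 11
7 8
8 9
9 10
10 11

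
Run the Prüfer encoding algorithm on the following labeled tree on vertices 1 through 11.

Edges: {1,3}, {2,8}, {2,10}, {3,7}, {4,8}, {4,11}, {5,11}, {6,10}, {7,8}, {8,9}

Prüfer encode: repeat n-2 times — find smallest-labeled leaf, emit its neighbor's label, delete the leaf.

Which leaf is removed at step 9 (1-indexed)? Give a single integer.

Step 1: current leaves = {1,5,6,9}. Remove leaf 1 (neighbor: 3).
Step 2: current leaves = {3,5,6,9}. Remove leaf 3 (neighbor: 7).
Step 3: current leaves = {5,6,7,9}. Remove leaf 5 (neighbor: 11).
Step 4: current leaves = {6,7,9,11}. Remove leaf 6 (neighbor: 10).
Step 5: current leaves = {7,9,10,11}. Remove leaf 7 (neighbor: 8).
Step 6: current leaves = {9,10,11}. Remove leaf 9 (neighbor: 8).
Step 7: current leaves = {10,11}. Remove leaf 10 (neighbor: 2).
Step 8: current leaves = {2,11}. Remove leaf 2 (neighbor: 8).
Step 9: current leaves = {8,11}. Remove leaf 8 (neighbor: 4).

Answer: 8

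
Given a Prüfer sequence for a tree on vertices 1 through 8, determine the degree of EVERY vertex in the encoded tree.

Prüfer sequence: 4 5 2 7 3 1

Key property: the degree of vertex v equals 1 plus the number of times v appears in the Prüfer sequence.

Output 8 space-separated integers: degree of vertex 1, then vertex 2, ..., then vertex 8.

p_1 = 4: count[4] becomes 1
p_2 = 5: count[5] becomes 1
p_3 = 2: count[2] becomes 1
p_4 = 7: count[7] becomes 1
p_5 = 3: count[3] becomes 1
p_6 = 1: count[1] becomes 1
Degrees (1 + count): deg[1]=1+1=2, deg[2]=1+1=2, deg[3]=1+1=2, deg[4]=1+1=2, deg[5]=1+1=2, deg[6]=1+0=1, deg[7]=1+1=2, deg[8]=1+0=1

Answer: 2 2 2 2 2 1 2 1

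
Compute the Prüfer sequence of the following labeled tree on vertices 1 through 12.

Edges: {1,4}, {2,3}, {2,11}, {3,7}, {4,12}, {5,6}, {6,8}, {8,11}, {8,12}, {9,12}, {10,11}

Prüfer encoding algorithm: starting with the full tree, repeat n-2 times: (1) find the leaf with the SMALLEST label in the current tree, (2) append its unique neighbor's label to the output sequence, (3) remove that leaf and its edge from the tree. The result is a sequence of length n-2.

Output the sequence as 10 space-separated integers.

Answer: 4 12 6 8 3 2 11 12 11 8

Derivation:
Step 1: leaves = {1,5,7,9,10}. Remove smallest leaf 1, emit neighbor 4.
Step 2: leaves = {4,5,7,9,10}. Remove smallest leaf 4, emit neighbor 12.
Step 3: leaves = {5,7,9,10}. Remove smallest leaf 5, emit neighbor 6.
Step 4: leaves = {6,7,9,10}. Remove smallest leaf 6, emit neighbor 8.
Step 5: leaves = {7,9,10}. Remove smallest leaf 7, emit neighbor 3.
Step 6: leaves = {3,9,10}. Remove smallest leaf 3, emit neighbor 2.
Step 7: leaves = {2,9,10}. Remove smallest leaf 2, emit neighbor 11.
Step 8: leaves = {9,10}. Remove smallest leaf 9, emit neighbor 12.
Step 9: leaves = {10,12}. Remove smallest leaf 10, emit neighbor 11.
Step 10: leaves = {11,12}. Remove smallest leaf 11, emit neighbor 8.
Done: 2 vertices remain (8, 12). Sequence = [4 12 6 8 3 2 11 12 11 8]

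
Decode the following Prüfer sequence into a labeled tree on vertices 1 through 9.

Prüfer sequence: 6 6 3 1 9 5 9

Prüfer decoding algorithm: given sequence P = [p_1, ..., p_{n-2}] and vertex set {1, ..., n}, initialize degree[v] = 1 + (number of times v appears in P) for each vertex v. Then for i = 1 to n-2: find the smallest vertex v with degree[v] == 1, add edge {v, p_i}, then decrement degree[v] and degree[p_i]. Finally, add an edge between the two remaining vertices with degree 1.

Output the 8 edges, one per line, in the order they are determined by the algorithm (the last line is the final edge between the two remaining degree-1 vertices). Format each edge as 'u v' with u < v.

Answer: 2 6
4 6
3 6
1 3
1 9
5 7
5 9
8 9

Derivation:
Initial degrees: {1:2, 2:1, 3:2, 4:1, 5:2, 6:3, 7:1, 8:1, 9:3}
Step 1: smallest deg-1 vertex = 2, p_1 = 6. Add edge {2,6}. Now deg[2]=0, deg[6]=2.
Step 2: smallest deg-1 vertex = 4, p_2 = 6. Add edge {4,6}. Now deg[4]=0, deg[6]=1.
Step 3: smallest deg-1 vertex = 6, p_3 = 3. Add edge {3,6}. Now deg[6]=0, deg[3]=1.
Step 4: smallest deg-1 vertex = 3, p_4 = 1. Add edge {1,3}. Now deg[3]=0, deg[1]=1.
Step 5: smallest deg-1 vertex = 1, p_5 = 9. Add edge {1,9}. Now deg[1]=0, deg[9]=2.
Step 6: smallest deg-1 vertex = 7, p_6 = 5. Add edge {5,7}. Now deg[7]=0, deg[5]=1.
Step 7: smallest deg-1 vertex = 5, p_7 = 9. Add edge {5,9}. Now deg[5]=0, deg[9]=1.
Final: two remaining deg-1 vertices are 8, 9. Add edge {8,9}.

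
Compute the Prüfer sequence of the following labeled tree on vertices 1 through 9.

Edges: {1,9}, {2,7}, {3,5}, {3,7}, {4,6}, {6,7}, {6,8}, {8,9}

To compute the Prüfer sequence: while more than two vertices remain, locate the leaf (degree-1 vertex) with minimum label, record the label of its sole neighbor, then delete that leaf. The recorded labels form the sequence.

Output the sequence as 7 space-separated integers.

Step 1: leaves = {1,2,4,5}. Remove smallest leaf 1, emit neighbor 9.
Step 2: leaves = {2,4,5,9}. Remove smallest leaf 2, emit neighbor 7.
Step 3: leaves = {4,5,9}. Remove smallest leaf 4, emit neighbor 6.
Step 4: leaves = {5,9}. Remove smallest leaf 5, emit neighbor 3.
Step 5: leaves = {3,9}. Remove smallest leaf 3, emit neighbor 7.
Step 6: leaves = {7,9}. Remove smallest leaf 7, emit neighbor 6.
Step 7: leaves = {6,9}. Remove smallest leaf 6, emit neighbor 8.
Done: 2 vertices remain (8, 9). Sequence = [9 7 6 3 7 6 8]

Answer: 9 7 6 3 7 6 8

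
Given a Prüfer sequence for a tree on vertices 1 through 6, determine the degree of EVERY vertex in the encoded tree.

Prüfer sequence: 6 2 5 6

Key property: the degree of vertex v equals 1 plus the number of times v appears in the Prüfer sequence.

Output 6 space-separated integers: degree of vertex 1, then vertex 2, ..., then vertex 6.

Answer: 1 2 1 1 2 3

Derivation:
p_1 = 6: count[6] becomes 1
p_2 = 2: count[2] becomes 1
p_3 = 5: count[5] becomes 1
p_4 = 6: count[6] becomes 2
Degrees (1 + count): deg[1]=1+0=1, deg[2]=1+1=2, deg[3]=1+0=1, deg[4]=1+0=1, deg[5]=1+1=2, deg[6]=1+2=3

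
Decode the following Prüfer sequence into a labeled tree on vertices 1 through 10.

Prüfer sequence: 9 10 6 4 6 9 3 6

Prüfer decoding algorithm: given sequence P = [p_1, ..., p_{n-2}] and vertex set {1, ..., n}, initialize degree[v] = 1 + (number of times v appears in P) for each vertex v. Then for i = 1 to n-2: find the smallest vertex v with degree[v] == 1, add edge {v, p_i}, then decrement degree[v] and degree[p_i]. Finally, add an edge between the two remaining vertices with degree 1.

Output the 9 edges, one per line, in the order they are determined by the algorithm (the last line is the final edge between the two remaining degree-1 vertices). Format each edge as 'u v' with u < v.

Answer: 1 9
2 10
5 6
4 7
4 6
8 9
3 9
3 6
6 10

Derivation:
Initial degrees: {1:1, 2:1, 3:2, 4:2, 5:1, 6:4, 7:1, 8:1, 9:3, 10:2}
Step 1: smallest deg-1 vertex = 1, p_1 = 9. Add edge {1,9}. Now deg[1]=0, deg[9]=2.
Step 2: smallest deg-1 vertex = 2, p_2 = 10. Add edge {2,10}. Now deg[2]=0, deg[10]=1.
Step 3: smallest deg-1 vertex = 5, p_3 = 6. Add edge {5,6}. Now deg[5]=0, deg[6]=3.
Step 4: smallest deg-1 vertex = 7, p_4 = 4. Add edge {4,7}. Now deg[7]=0, deg[4]=1.
Step 5: smallest deg-1 vertex = 4, p_5 = 6. Add edge {4,6}. Now deg[4]=0, deg[6]=2.
Step 6: smallest deg-1 vertex = 8, p_6 = 9. Add edge {8,9}. Now deg[8]=0, deg[9]=1.
Step 7: smallest deg-1 vertex = 9, p_7 = 3. Add edge {3,9}. Now deg[9]=0, deg[3]=1.
Step 8: smallest deg-1 vertex = 3, p_8 = 6. Add edge {3,6}. Now deg[3]=0, deg[6]=1.
Final: two remaining deg-1 vertices are 6, 10. Add edge {6,10}.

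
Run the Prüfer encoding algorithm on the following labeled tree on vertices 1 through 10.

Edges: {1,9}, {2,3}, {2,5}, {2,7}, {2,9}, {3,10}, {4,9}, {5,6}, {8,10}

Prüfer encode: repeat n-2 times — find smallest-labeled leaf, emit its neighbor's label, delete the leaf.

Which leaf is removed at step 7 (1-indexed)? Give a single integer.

Answer: 9

Derivation:
Step 1: current leaves = {1,4,6,7,8}. Remove leaf 1 (neighbor: 9).
Step 2: current leaves = {4,6,7,8}. Remove leaf 4 (neighbor: 9).
Step 3: current leaves = {6,7,8,9}. Remove leaf 6 (neighbor: 5).
Step 4: current leaves = {5,7,8,9}. Remove leaf 5 (neighbor: 2).
Step 5: current leaves = {7,8,9}. Remove leaf 7 (neighbor: 2).
Step 6: current leaves = {8,9}. Remove leaf 8 (neighbor: 10).
Step 7: current leaves = {9,10}. Remove leaf 9 (neighbor: 2).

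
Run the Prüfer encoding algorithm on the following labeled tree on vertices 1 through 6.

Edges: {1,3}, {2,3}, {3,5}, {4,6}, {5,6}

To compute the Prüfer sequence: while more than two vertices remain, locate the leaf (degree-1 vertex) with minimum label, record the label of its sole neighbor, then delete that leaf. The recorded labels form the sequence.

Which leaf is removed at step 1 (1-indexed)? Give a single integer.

Step 1: current leaves = {1,2,4}. Remove leaf 1 (neighbor: 3).

Answer: 1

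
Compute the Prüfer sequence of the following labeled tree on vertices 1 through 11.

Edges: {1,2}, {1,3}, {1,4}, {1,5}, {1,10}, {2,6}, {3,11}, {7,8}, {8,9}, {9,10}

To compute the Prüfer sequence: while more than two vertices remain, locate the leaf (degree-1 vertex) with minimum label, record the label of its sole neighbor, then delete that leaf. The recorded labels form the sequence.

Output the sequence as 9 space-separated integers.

Step 1: leaves = {4,5,6,7,11}. Remove smallest leaf 4, emit neighbor 1.
Step 2: leaves = {5,6,7,11}. Remove smallest leaf 5, emit neighbor 1.
Step 3: leaves = {6,7,11}. Remove smallest leaf 6, emit neighbor 2.
Step 4: leaves = {2,7,11}. Remove smallest leaf 2, emit neighbor 1.
Step 5: leaves = {7,11}. Remove smallest leaf 7, emit neighbor 8.
Step 6: leaves = {8,11}. Remove smallest leaf 8, emit neighbor 9.
Step 7: leaves = {9,11}. Remove smallest leaf 9, emit neighbor 10.
Step 8: leaves = {10,11}. Remove smallest leaf 10, emit neighbor 1.
Step 9: leaves = {1,11}. Remove smallest leaf 1, emit neighbor 3.
Done: 2 vertices remain (3, 11). Sequence = [1 1 2 1 8 9 10 1 3]

Answer: 1 1 2 1 8 9 10 1 3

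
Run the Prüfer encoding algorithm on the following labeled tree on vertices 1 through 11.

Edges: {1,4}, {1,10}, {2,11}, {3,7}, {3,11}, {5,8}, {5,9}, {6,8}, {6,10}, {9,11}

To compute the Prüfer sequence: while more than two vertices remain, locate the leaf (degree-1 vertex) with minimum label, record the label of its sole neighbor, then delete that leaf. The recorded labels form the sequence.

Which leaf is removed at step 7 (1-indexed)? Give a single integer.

Answer: 6

Derivation:
Step 1: current leaves = {2,4,7}. Remove leaf 2 (neighbor: 11).
Step 2: current leaves = {4,7}. Remove leaf 4 (neighbor: 1).
Step 3: current leaves = {1,7}. Remove leaf 1 (neighbor: 10).
Step 4: current leaves = {7,10}. Remove leaf 7 (neighbor: 3).
Step 5: current leaves = {3,10}. Remove leaf 3 (neighbor: 11).
Step 6: current leaves = {10,11}. Remove leaf 10 (neighbor: 6).
Step 7: current leaves = {6,11}. Remove leaf 6 (neighbor: 8).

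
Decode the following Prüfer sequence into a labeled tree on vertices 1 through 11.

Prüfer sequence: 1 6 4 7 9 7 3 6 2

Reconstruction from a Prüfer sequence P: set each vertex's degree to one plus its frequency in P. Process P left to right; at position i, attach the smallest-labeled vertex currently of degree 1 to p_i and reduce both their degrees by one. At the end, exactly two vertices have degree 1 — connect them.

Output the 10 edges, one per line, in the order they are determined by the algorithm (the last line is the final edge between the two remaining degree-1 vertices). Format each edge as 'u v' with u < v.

Initial degrees: {1:2, 2:2, 3:2, 4:2, 5:1, 6:3, 7:3, 8:1, 9:2, 10:1, 11:1}
Step 1: smallest deg-1 vertex = 5, p_1 = 1. Add edge {1,5}. Now deg[5]=0, deg[1]=1.
Step 2: smallest deg-1 vertex = 1, p_2 = 6. Add edge {1,6}. Now deg[1]=0, deg[6]=2.
Step 3: smallest deg-1 vertex = 8, p_3 = 4. Add edge {4,8}. Now deg[8]=0, deg[4]=1.
Step 4: smallest deg-1 vertex = 4, p_4 = 7. Add edge {4,7}. Now deg[4]=0, deg[7]=2.
Step 5: smallest deg-1 vertex = 10, p_5 = 9. Add edge {9,10}. Now deg[10]=0, deg[9]=1.
Step 6: smallest deg-1 vertex = 9, p_6 = 7. Add edge {7,9}. Now deg[9]=0, deg[7]=1.
Step 7: smallest deg-1 vertex = 7, p_7 = 3. Add edge {3,7}. Now deg[7]=0, deg[3]=1.
Step 8: smallest deg-1 vertex = 3, p_8 = 6. Add edge {3,6}. Now deg[3]=0, deg[6]=1.
Step 9: smallest deg-1 vertex = 6, p_9 = 2. Add edge {2,6}. Now deg[6]=0, deg[2]=1.
Final: two remaining deg-1 vertices are 2, 11. Add edge {2,11}.

Answer: 1 5
1 6
4 8
4 7
9 10
7 9
3 7
3 6
2 6
2 11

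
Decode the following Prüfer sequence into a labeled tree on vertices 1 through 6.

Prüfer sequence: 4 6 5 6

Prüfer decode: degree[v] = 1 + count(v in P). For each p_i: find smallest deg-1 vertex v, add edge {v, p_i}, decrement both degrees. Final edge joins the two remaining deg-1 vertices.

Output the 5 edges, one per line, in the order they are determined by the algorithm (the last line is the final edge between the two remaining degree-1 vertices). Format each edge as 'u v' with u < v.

Answer: 1 4
2 6
3 5
4 6
5 6

Derivation:
Initial degrees: {1:1, 2:1, 3:1, 4:2, 5:2, 6:3}
Step 1: smallest deg-1 vertex = 1, p_1 = 4. Add edge {1,4}. Now deg[1]=0, deg[4]=1.
Step 2: smallest deg-1 vertex = 2, p_2 = 6. Add edge {2,6}. Now deg[2]=0, deg[6]=2.
Step 3: smallest deg-1 vertex = 3, p_3 = 5. Add edge {3,5}. Now deg[3]=0, deg[5]=1.
Step 4: smallest deg-1 vertex = 4, p_4 = 6. Add edge {4,6}. Now deg[4]=0, deg[6]=1.
Final: two remaining deg-1 vertices are 5, 6. Add edge {5,6}.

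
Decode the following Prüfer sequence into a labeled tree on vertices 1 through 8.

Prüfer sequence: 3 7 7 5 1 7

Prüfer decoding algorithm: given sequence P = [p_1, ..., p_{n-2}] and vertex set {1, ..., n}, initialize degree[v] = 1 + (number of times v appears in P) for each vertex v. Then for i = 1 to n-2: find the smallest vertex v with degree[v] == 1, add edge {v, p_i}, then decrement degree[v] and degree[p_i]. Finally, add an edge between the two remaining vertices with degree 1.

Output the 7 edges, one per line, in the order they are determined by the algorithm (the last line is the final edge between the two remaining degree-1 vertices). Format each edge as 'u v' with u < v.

Answer: 2 3
3 7
4 7
5 6
1 5
1 7
7 8

Derivation:
Initial degrees: {1:2, 2:1, 3:2, 4:1, 5:2, 6:1, 7:4, 8:1}
Step 1: smallest deg-1 vertex = 2, p_1 = 3. Add edge {2,3}. Now deg[2]=0, deg[3]=1.
Step 2: smallest deg-1 vertex = 3, p_2 = 7. Add edge {3,7}. Now deg[3]=0, deg[7]=3.
Step 3: smallest deg-1 vertex = 4, p_3 = 7. Add edge {4,7}. Now deg[4]=0, deg[7]=2.
Step 4: smallest deg-1 vertex = 6, p_4 = 5. Add edge {5,6}. Now deg[6]=0, deg[5]=1.
Step 5: smallest deg-1 vertex = 5, p_5 = 1. Add edge {1,5}. Now deg[5]=0, deg[1]=1.
Step 6: smallest deg-1 vertex = 1, p_6 = 7. Add edge {1,7}. Now deg[1]=0, deg[7]=1.
Final: two remaining deg-1 vertices are 7, 8. Add edge {7,8}.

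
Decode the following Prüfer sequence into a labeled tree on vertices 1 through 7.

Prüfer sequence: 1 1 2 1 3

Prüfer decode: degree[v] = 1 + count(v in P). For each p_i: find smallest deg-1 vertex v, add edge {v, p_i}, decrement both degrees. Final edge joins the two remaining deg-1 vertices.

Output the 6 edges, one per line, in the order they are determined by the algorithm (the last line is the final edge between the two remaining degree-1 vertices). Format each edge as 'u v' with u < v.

Initial degrees: {1:4, 2:2, 3:2, 4:1, 5:1, 6:1, 7:1}
Step 1: smallest deg-1 vertex = 4, p_1 = 1. Add edge {1,4}. Now deg[4]=0, deg[1]=3.
Step 2: smallest deg-1 vertex = 5, p_2 = 1. Add edge {1,5}. Now deg[5]=0, deg[1]=2.
Step 3: smallest deg-1 vertex = 6, p_3 = 2. Add edge {2,6}. Now deg[6]=0, deg[2]=1.
Step 4: smallest deg-1 vertex = 2, p_4 = 1. Add edge {1,2}. Now deg[2]=0, deg[1]=1.
Step 5: smallest deg-1 vertex = 1, p_5 = 3. Add edge {1,3}. Now deg[1]=0, deg[3]=1.
Final: two remaining deg-1 vertices are 3, 7. Add edge {3,7}.

Answer: 1 4
1 5
2 6
1 2
1 3
3 7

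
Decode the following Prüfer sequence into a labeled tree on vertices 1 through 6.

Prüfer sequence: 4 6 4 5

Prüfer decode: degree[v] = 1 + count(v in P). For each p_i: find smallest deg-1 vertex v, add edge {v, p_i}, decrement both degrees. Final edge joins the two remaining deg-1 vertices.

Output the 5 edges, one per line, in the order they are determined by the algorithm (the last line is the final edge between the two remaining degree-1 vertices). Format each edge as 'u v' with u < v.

Initial degrees: {1:1, 2:1, 3:1, 4:3, 5:2, 6:2}
Step 1: smallest deg-1 vertex = 1, p_1 = 4. Add edge {1,4}. Now deg[1]=0, deg[4]=2.
Step 2: smallest deg-1 vertex = 2, p_2 = 6. Add edge {2,6}. Now deg[2]=0, deg[6]=1.
Step 3: smallest deg-1 vertex = 3, p_3 = 4. Add edge {3,4}. Now deg[3]=0, deg[4]=1.
Step 4: smallest deg-1 vertex = 4, p_4 = 5. Add edge {4,5}. Now deg[4]=0, deg[5]=1.
Final: two remaining deg-1 vertices are 5, 6. Add edge {5,6}.

Answer: 1 4
2 6
3 4
4 5
5 6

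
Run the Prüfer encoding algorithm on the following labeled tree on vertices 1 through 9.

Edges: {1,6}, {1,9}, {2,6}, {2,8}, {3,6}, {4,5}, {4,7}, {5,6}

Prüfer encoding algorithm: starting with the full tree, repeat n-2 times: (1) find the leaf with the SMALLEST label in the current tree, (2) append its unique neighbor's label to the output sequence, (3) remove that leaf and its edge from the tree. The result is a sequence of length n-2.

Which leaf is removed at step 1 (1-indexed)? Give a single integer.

Step 1: current leaves = {3,7,8,9}. Remove leaf 3 (neighbor: 6).

Answer: 3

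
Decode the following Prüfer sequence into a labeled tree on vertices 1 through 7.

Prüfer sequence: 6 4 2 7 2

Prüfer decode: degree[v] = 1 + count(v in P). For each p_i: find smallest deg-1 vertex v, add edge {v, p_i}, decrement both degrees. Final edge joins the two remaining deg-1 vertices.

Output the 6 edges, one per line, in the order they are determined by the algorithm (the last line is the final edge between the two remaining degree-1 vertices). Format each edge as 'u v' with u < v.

Answer: 1 6
3 4
2 4
5 7
2 6
2 7

Derivation:
Initial degrees: {1:1, 2:3, 3:1, 4:2, 5:1, 6:2, 7:2}
Step 1: smallest deg-1 vertex = 1, p_1 = 6. Add edge {1,6}. Now deg[1]=0, deg[6]=1.
Step 2: smallest deg-1 vertex = 3, p_2 = 4. Add edge {3,4}. Now deg[3]=0, deg[4]=1.
Step 3: smallest deg-1 vertex = 4, p_3 = 2. Add edge {2,4}. Now deg[4]=0, deg[2]=2.
Step 4: smallest deg-1 vertex = 5, p_4 = 7. Add edge {5,7}. Now deg[5]=0, deg[7]=1.
Step 5: smallest deg-1 vertex = 6, p_5 = 2. Add edge {2,6}. Now deg[6]=0, deg[2]=1.
Final: two remaining deg-1 vertices are 2, 7. Add edge {2,7}.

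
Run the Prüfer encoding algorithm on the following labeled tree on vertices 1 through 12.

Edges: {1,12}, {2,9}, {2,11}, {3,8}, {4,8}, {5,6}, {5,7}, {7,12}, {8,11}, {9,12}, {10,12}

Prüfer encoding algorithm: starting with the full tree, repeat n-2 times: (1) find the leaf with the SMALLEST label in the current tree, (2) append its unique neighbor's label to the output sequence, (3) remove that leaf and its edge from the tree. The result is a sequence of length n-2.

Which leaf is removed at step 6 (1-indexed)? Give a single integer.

Answer: 7

Derivation:
Step 1: current leaves = {1,3,4,6,10}. Remove leaf 1 (neighbor: 12).
Step 2: current leaves = {3,4,6,10}. Remove leaf 3 (neighbor: 8).
Step 3: current leaves = {4,6,10}. Remove leaf 4 (neighbor: 8).
Step 4: current leaves = {6,8,10}. Remove leaf 6 (neighbor: 5).
Step 5: current leaves = {5,8,10}. Remove leaf 5 (neighbor: 7).
Step 6: current leaves = {7,8,10}. Remove leaf 7 (neighbor: 12).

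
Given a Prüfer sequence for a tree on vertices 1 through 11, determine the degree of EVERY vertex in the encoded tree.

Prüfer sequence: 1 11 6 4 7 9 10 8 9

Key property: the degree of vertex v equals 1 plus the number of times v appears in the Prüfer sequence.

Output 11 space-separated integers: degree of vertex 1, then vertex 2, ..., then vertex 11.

Answer: 2 1 1 2 1 2 2 2 3 2 2

Derivation:
p_1 = 1: count[1] becomes 1
p_2 = 11: count[11] becomes 1
p_3 = 6: count[6] becomes 1
p_4 = 4: count[4] becomes 1
p_5 = 7: count[7] becomes 1
p_6 = 9: count[9] becomes 1
p_7 = 10: count[10] becomes 1
p_8 = 8: count[8] becomes 1
p_9 = 9: count[9] becomes 2
Degrees (1 + count): deg[1]=1+1=2, deg[2]=1+0=1, deg[3]=1+0=1, deg[4]=1+1=2, deg[5]=1+0=1, deg[6]=1+1=2, deg[7]=1+1=2, deg[8]=1+1=2, deg[9]=1+2=3, deg[10]=1+1=2, deg[11]=1+1=2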